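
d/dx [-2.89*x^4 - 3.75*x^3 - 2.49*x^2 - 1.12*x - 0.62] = -11.56*x^3 - 11.25*x^2 - 4.98*x - 1.12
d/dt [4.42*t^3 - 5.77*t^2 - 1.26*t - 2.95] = 13.26*t^2 - 11.54*t - 1.26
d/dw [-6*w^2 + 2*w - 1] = 2 - 12*w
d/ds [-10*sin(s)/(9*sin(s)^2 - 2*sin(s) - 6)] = 30*(3*sin(s)^2 + 2)*cos(s)/(9*sin(s)^2 - 2*sin(s) - 6)^2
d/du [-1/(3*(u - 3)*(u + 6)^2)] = u/((u - 3)^2*(u + 6)^3)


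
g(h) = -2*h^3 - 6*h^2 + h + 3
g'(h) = -6*h^2 - 12*h + 1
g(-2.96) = -0.66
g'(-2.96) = -16.05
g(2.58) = -68.71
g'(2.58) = -69.90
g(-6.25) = 250.66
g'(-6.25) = -158.38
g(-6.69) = 326.61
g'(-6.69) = -187.26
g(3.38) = -139.40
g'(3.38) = -108.11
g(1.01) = -4.17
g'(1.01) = -17.24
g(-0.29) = 2.25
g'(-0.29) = 3.98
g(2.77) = -82.78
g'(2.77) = -78.28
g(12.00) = -4305.00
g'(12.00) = -1007.00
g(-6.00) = 213.00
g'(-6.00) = -143.00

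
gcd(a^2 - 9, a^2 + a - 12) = a - 3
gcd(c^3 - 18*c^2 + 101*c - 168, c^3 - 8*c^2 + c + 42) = c^2 - 10*c + 21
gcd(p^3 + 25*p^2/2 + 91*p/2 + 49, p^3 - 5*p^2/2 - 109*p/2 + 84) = p + 7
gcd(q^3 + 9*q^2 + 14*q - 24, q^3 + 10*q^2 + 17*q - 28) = q^2 + 3*q - 4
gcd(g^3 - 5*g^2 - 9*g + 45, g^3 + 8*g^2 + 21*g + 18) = g + 3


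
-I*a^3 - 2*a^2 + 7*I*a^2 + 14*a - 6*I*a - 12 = (a - 6)*(a - 2*I)*(-I*a + I)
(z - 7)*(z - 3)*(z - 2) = z^3 - 12*z^2 + 41*z - 42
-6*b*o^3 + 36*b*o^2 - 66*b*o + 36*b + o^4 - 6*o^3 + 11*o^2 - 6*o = (-6*b + o)*(o - 3)*(o - 2)*(o - 1)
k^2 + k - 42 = (k - 6)*(k + 7)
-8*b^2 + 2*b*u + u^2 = (-2*b + u)*(4*b + u)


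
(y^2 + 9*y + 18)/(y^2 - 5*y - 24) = (y + 6)/(y - 8)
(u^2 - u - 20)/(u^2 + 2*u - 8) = (u - 5)/(u - 2)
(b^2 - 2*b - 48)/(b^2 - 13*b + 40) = (b + 6)/(b - 5)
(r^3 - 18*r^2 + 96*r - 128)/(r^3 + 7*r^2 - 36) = (r^2 - 16*r + 64)/(r^2 + 9*r + 18)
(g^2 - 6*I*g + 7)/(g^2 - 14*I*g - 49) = (g + I)/(g - 7*I)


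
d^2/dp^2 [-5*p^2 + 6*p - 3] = -10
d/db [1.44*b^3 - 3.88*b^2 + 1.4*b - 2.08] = 4.32*b^2 - 7.76*b + 1.4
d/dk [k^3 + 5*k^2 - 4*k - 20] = 3*k^2 + 10*k - 4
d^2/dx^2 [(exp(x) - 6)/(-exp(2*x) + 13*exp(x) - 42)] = (-exp(x) - 7)*exp(x)/(exp(3*x) - 21*exp(2*x) + 147*exp(x) - 343)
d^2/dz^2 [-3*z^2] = -6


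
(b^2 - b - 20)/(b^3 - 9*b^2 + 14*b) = (b^2 - b - 20)/(b*(b^2 - 9*b + 14))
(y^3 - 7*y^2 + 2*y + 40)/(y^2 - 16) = (y^2 - 3*y - 10)/(y + 4)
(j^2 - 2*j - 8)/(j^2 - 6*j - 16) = (j - 4)/(j - 8)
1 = 1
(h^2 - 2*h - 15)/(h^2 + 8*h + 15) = (h - 5)/(h + 5)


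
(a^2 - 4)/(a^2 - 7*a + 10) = (a + 2)/(a - 5)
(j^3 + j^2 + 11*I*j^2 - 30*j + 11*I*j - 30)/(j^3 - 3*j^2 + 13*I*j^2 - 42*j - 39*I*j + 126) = (j^2 + j*(1 + 5*I) + 5*I)/(j^2 + j*(-3 + 7*I) - 21*I)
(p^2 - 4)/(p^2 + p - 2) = (p - 2)/(p - 1)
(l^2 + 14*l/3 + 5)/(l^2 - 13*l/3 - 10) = (l + 3)/(l - 6)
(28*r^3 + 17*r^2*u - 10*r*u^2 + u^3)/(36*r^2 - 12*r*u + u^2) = (28*r^3 + 17*r^2*u - 10*r*u^2 + u^3)/(36*r^2 - 12*r*u + u^2)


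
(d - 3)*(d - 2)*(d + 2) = d^3 - 3*d^2 - 4*d + 12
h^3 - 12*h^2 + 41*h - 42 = (h - 7)*(h - 3)*(h - 2)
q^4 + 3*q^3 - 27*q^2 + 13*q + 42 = (q - 3)*(q - 2)*(q + 1)*(q + 7)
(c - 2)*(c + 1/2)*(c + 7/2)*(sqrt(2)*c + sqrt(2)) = sqrt(2)*c^4 + 3*sqrt(2)*c^3 - 17*sqrt(2)*c^2/4 - 39*sqrt(2)*c/4 - 7*sqrt(2)/2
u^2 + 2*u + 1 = (u + 1)^2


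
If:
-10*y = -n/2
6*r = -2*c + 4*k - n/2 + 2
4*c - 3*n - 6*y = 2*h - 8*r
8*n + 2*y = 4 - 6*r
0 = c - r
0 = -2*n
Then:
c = 2/3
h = 4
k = 5/6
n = 0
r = 2/3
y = 0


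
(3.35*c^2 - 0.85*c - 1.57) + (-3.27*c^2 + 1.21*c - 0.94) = 0.0800000000000001*c^2 + 0.36*c - 2.51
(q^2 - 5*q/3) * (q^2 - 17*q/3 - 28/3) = q^4 - 22*q^3/3 + q^2/9 + 140*q/9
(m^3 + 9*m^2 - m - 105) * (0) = 0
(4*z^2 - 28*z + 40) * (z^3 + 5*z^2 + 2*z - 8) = 4*z^5 - 8*z^4 - 92*z^3 + 112*z^2 + 304*z - 320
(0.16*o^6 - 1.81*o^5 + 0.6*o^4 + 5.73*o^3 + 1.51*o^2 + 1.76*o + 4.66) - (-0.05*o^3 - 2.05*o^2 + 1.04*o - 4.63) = 0.16*o^6 - 1.81*o^5 + 0.6*o^4 + 5.78*o^3 + 3.56*o^2 + 0.72*o + 9.29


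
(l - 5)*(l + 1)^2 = l^3 - 3*l^2 - 9*l - 5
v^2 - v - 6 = (v - 3)*(v + 2)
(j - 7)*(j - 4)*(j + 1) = j^3 - 10*j^2 + 17*j + 28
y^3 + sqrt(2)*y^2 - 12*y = y*(y - 2*sqrt(2))*(y + 3*sqrt(2))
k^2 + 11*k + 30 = (k + 5)*(k + 6)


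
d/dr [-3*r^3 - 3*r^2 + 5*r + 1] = -9*r^2 - 6*r + 5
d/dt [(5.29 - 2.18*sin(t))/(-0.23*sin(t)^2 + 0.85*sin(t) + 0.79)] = (-0.5014*sin(t)^2 + 2.4334*sin(t) - 6.2187)*cos(t)/(0.0529*sin(t)^4 - 0.391*sin(t)^3 + 0.3591*sin(t)^2 + 1.343*sin(t) + 0.6241)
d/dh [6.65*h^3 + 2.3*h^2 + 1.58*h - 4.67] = 19.95*h^2 + 4.6*h + 1.58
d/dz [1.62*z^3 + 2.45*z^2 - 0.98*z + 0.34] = 4.86*z^2 + 4.9*z - 0.98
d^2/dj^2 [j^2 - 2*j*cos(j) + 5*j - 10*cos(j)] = 2*j*cos(j) + 4*sin(j) + 10*cos(j) + 2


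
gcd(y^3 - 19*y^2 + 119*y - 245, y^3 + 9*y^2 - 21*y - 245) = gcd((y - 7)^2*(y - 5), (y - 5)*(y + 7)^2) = y - 5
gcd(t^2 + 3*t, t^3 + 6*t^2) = t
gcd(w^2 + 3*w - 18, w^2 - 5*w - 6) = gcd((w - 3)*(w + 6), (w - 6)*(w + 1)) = 1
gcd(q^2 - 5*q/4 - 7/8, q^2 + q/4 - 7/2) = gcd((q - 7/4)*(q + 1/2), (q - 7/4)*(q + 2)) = q - 7/4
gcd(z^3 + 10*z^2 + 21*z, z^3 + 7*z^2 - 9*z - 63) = z^2 + 10*z + 21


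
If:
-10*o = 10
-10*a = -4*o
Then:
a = -2/5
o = -1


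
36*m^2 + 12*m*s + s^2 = (6*m + s)^2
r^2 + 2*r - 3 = (r - 1)*(r + 3)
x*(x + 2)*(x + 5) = x^3 + 7*x^2 + 10*x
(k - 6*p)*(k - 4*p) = k^2 - 10*k*p + 24*p^2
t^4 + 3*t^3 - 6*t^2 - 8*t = t*(t - 2)*(t + 1)*(t + 4)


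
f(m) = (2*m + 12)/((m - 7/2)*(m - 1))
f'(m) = 2/((m - 7/2)*(m - 1)) - (2*m + 12)/((m - 7/2)*(m - 1)^2) - (2*m + 12)/((m - 7/2)^2*(m - 1)) = 4*(-2*m^2 - 24*m + 61)/(4*m^4 - 36*m^3 + 109*m^2 - 126*m + 49)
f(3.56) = 124.48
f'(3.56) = -2110.26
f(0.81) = 26.65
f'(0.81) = 154.07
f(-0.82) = 1.32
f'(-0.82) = 1.28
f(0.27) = 5.32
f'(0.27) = 9.78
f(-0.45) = 1.94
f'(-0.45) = 2.18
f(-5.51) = 0.02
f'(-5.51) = 0.04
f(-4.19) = 0.09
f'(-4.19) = 0.08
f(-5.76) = 0.01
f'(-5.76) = 0.03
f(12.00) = 0.39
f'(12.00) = -0.06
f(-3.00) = 0.23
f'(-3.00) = 0.17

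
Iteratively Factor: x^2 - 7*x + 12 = (x - 3)*(x - 4)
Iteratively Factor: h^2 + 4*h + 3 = (h + 3)*(h + 1)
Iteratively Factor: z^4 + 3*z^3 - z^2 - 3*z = (z + 3)*(z^3 - z) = z*(z + 3)*(z^2 - 1) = z*(z + 1)*(z + 3)*(z - 1)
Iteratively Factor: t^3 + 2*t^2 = (t)*(t^2 + 2*t) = t*(t + 2)*(t)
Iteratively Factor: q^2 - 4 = (q - 2)*(q + 2)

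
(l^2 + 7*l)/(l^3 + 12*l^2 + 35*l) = 1/(l + 5)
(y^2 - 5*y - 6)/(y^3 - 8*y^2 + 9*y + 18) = 1/(y - 3)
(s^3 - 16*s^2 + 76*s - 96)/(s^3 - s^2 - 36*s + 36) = (s^2 - 10*s + 16)/(s^2 + 5*s - 6)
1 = 1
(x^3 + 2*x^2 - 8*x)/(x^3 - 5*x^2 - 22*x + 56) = x/(x - 7)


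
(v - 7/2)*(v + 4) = v^2 + v/2 - 14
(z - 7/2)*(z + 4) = z^2 + z/2 - 14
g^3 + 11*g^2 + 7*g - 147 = (g - 3)*(g + 7)^2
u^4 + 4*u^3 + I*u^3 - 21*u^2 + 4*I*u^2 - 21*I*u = u*(u - 3)*(u + 7)*(u + I)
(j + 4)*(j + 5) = j^2 + 9*j + 20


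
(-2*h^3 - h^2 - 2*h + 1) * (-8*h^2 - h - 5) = 16*h^5 + 10*h^4 + 27*h^3 - h^2 + 9*h - 5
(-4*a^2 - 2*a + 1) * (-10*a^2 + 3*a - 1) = 40*a^4 + 8*a^3 - 12*a^2 + 5*a - 1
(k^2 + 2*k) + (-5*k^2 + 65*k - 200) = -4*k^2 + 67*k - 200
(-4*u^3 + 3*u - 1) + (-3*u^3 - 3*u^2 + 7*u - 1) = -7*u^3 - 3*u^2 + 10*u - 2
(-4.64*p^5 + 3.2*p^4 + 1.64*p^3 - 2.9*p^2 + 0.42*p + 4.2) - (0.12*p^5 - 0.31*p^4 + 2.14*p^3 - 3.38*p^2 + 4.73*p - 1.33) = -4.76*p^5 + 3.51*p^4 - 0.5*p^3 + 0.48*p^2 - 4.31*p + 5.53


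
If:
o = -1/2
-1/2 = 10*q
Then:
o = -1/2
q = -1/20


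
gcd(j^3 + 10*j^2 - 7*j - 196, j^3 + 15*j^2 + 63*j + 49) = j^2 + 14*j + 49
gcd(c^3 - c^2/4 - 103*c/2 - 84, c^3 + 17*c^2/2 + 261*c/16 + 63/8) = c^2 + 31*c/4 + 21/2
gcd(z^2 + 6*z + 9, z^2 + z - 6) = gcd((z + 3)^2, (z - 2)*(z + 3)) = z + 3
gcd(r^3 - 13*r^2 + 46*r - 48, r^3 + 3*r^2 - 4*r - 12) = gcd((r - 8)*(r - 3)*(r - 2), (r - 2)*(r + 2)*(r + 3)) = r - 2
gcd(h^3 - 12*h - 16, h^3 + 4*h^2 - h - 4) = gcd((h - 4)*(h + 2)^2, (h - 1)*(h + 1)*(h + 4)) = 1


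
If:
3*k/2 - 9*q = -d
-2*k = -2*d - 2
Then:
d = 18*q/5 - 3/5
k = 18*q/5 + 2/5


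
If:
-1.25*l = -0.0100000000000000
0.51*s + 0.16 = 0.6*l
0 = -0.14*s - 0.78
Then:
No Solution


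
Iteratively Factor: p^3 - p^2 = (p)*(p^2 - p) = p*(p - 1)*(p)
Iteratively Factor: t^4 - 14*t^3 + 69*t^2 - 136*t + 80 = (t - 4)*(t^3 - 10*t^2 + 29*t - 20) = (t - 4)^2*(t^2 - 6*t + 5) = (t - 5)*(t - 4)^2*(t - 1)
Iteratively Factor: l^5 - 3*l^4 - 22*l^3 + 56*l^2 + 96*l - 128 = (l + 4)*(l^4 - 7*l^3 + 6*l^2 + 32*l - 32) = (l - 4)*(l + 4)*(l^3 - 3*l^2 - 6*l + 8) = (l - 4)*(l - 1)*(l + 4)*(l^2 - 2*l - 8) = (l - 4)*(l - 1)*(l + 2)*(l + 4)*(l - 4)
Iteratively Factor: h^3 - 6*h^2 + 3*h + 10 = (h + 1)*(h^2 - 7*h + 10) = (h - 2)*(h + 1)*(h - 5)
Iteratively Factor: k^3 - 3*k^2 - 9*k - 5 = (k - 5)*(k^2 + 2*k + 1) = (k - 5)*(k + 1)*(k + 1)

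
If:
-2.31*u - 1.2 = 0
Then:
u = -0.52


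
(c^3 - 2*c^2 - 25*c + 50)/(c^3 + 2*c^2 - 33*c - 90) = (c^2 - 7*c + 10)/(c^2 - 3*c - 18)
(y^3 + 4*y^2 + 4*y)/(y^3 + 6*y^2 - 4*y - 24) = y*(y + 2)/(y^2 + 4*y - 12)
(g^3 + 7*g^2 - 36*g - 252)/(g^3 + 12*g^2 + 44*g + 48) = (g^2 + g - 42)/(g^2 + 6*g + 8)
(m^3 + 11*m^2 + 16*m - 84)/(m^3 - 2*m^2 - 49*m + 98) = (m + 6)/(m - 7)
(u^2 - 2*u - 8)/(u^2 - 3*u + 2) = (u^2 - 2*u - 8)/(u^2 - 3*u + 2)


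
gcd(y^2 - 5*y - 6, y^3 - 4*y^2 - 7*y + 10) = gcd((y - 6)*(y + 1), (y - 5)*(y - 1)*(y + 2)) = 1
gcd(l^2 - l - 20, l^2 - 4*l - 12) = 1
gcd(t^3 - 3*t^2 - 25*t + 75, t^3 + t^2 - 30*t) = t - 5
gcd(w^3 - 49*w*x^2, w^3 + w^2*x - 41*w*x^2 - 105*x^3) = -w + 7*x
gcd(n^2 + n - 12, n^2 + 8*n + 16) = n + 4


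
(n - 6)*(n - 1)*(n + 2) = n^3 - 5*n^2 - 8*n + 12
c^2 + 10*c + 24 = (c + 4)*(c + 6)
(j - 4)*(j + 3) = j^2 - j - 12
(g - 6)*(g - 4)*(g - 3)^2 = g^4 - 16*g^3 + 93*g^2 - 234*g + 216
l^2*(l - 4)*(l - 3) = l^4 - 7*l^3 + 12*l^2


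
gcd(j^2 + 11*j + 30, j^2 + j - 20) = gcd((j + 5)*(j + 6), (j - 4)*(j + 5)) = j + 5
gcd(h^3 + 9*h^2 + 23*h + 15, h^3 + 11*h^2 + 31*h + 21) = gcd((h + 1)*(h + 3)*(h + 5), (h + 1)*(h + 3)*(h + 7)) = h^2 + 4*h + 3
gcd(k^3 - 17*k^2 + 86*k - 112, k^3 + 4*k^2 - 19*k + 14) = k - 2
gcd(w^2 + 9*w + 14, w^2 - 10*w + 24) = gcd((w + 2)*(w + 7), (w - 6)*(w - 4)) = 1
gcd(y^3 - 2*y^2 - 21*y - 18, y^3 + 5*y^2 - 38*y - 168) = y - 6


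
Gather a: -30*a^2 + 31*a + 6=-30*a^2 + 31*a + 6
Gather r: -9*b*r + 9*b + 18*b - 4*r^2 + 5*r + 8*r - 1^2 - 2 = 27*b - 4*r^2 + r*(13 - 9*b) - 3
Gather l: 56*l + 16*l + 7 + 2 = 72*l + 9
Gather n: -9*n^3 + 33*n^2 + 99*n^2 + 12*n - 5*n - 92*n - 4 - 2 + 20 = -9*n^3 + 132*n^2 - 85*n + 14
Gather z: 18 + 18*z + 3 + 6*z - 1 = 24*z + 20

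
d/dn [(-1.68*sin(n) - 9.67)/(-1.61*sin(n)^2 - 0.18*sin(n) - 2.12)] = (-2.7048*sin(n)^2 - 31.1374*sin(n) + 1.821)*cos(n)/(2.5921*sin(n)^4 + 0.5796*sin(n)^3 + 6.8588*sin(n)^2 + 0.7632*sin(n) + 4.4944)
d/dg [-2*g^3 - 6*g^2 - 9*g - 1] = -6*g^2 - 12*g - 9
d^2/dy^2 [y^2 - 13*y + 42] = 2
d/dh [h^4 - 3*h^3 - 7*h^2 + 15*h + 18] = 4*h^3 - 9*h^2 - 14*h + 15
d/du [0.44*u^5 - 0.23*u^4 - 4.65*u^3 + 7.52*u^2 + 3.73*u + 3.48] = 2.2*u^4 - 0.92*u^3 - 13.95*u^2 + 15.04*u + 3.73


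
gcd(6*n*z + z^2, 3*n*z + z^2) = z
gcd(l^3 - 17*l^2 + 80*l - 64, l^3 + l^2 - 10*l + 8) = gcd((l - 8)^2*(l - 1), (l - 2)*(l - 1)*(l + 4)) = l - 1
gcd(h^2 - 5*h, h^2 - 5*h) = h^2 - 5*h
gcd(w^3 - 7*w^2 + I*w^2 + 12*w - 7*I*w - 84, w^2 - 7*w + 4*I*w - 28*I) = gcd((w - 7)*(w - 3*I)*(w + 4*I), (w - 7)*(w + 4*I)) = w^2 + w*(-7 + 4*I) - 28*I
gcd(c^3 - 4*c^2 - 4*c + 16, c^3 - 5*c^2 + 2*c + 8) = c^2 - 6*c + 8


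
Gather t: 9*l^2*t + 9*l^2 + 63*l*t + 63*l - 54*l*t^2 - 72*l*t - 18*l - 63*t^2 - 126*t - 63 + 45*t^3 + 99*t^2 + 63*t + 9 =9*l^2 + 45*l + 45*t^3 + t^2*(36 - 54*l) + t*(9*l^2 - 9*l - 63) - 54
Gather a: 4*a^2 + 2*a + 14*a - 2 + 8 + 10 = 4*a^2 + 16*a + 16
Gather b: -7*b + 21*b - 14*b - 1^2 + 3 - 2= 0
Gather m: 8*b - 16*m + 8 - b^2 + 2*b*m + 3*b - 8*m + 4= -b^2 + 11*b + m*(2*b - 24) + 12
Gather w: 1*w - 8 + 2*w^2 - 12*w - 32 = 2*w^2 - 11*w - 40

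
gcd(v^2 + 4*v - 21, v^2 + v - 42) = v + 7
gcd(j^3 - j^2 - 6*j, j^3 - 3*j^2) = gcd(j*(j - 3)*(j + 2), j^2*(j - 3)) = j^2 - 3*j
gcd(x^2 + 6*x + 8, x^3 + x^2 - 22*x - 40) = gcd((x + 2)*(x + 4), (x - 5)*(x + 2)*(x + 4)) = x^2 + 6*x + 8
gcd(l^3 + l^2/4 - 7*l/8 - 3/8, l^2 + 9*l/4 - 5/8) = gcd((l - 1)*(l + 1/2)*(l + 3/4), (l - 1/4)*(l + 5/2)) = 1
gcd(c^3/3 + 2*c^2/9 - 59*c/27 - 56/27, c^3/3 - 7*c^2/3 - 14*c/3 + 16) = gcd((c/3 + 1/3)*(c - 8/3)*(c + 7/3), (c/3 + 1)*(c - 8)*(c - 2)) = 1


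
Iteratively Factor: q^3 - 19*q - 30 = (q - 5)*(q^2 + 5*q + 6) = (q - 5)*(q + 3)*(q + 2)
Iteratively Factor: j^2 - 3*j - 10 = (j - 5)*(j + 2)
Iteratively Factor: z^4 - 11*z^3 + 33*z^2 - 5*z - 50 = (z + 1)*(z^3 - 12*z^2 + 45*z - 50) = (z - 5)*(z + 1)*(z^2 - 7*z + 10) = (z - 5)^2*(z + 1)*(z - 2)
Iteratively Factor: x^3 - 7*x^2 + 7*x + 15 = (x - 5)*(x^2 - 2*x - 3) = (x - 5)*(x - 3)*(x + 1)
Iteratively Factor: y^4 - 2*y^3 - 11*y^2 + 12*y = (y + 3)*(y^3 - 5*y^2 + 4*y) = (y - 4)*(y + 3)*(y^2 - y) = y*(y - 4)*(y + 3)*(y - 1)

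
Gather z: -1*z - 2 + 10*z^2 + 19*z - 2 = 10*z^2 + 18*z - 4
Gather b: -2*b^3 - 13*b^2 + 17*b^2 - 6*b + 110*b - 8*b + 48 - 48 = -2*b^3 + 4*b^2 + 96*b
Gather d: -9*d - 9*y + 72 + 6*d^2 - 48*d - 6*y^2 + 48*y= 6*d^2 - 57*d - 6*y^2 + 39*y + 72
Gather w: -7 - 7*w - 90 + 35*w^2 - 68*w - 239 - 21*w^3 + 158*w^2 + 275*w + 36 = -21*w^3 + 193*w^2 + 200*w - 300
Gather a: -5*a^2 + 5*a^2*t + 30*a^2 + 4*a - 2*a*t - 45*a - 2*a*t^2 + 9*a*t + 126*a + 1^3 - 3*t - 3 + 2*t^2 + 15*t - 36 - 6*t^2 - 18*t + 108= a^2*(5*t + 25) + a*(-2*t^2 + 7*t + 85) - 4*t^2 - 6*t + 70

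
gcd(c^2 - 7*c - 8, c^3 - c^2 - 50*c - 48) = c^2 - 7*c - 8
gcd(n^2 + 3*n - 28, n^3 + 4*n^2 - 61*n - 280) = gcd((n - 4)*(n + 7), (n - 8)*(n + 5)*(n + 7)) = n + 7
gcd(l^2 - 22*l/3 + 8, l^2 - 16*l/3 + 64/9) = 1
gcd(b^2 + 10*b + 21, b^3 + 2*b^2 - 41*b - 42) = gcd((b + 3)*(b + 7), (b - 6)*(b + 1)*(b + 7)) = b + 7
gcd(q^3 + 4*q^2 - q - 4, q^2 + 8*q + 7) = q + 1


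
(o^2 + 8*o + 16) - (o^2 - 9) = 8*o + 25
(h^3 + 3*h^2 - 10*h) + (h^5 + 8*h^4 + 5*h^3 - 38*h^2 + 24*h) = h^5 + 8*h^4 + 6*h^3 - 35*h^2 + 14*h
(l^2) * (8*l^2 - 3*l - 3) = 8*l^4 - 3*l^3 - 3*l^2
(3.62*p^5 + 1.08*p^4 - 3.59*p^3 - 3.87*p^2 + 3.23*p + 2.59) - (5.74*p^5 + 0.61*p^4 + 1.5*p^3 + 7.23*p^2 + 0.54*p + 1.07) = -2.12*p^5 + 0.47*p^4 - 5.09*p^3 - 11.1*p^2 + 2.69*p + 1.52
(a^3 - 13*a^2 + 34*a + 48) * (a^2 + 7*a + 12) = a^5 - 6*a^4 - 45*a^3 + 130*a^2 + 744*a + 576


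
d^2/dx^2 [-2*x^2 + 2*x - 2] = -4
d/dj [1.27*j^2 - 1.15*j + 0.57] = 2.54*j - 1.15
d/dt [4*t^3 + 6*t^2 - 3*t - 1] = 12*t^2 + 12*t - 3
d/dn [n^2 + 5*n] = 2*n + 5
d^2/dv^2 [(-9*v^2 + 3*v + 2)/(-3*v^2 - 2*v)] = 2*(-81*v^3 - 54*v^2 - 36*v - 8)/(v^3*(27*v^3 + 54*v^2 + 36*v + 8))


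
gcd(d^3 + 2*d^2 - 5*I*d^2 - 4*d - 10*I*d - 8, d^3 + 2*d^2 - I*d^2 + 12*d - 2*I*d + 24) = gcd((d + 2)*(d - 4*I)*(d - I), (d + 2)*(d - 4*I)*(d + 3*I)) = d^2 + d*(2 - 4*I) - 8*I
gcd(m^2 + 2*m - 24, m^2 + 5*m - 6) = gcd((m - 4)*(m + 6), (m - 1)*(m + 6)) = m + 6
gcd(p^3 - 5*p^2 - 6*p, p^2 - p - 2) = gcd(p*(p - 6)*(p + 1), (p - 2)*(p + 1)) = p + 1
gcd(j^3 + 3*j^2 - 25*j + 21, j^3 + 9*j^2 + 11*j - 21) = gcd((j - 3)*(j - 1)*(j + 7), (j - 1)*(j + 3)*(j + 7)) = j^2 + 6*j - 7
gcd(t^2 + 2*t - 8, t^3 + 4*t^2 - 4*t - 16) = t^2 + 2*t - 8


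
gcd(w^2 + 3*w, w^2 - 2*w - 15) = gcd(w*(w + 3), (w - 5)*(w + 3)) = w + 3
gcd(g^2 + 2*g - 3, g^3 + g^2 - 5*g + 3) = g^2 + 2*g - 3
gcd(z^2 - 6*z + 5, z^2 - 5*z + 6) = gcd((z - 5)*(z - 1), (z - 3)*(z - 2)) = 1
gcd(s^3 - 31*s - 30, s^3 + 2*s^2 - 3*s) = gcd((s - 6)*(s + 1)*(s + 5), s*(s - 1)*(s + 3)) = 1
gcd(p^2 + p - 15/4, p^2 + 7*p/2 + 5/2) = p + 5/2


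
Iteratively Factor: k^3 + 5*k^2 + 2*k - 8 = (k + 2)*(k^2 + 3*k - 4) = (k - 1)*(k + 2)*(k + 4)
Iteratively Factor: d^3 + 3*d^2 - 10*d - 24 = (d - 3)*(d^2 + 6*d + 8) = (d - 3)*(d + 2)*(d + 4)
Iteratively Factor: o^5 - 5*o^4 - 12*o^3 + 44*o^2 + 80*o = (o + 2)*(o^4 - 7*o^3 + 2*o^2 + 40*o) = o*(o + 2)*(o^3 - 7*o^2 + 2*o + 40) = o*(o - 4)*(o + 2)*(o^2 - 3*o - 10) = o*(o - 5)*(o - 4)*(o + 2)*(o + 2)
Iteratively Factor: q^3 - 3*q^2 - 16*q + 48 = (q - 3)*(q^2 - 16) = (q - 4)*(q - 3)*(q + 4)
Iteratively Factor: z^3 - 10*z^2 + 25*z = (z - 5)*(z^2 - 5*z) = z*(z - 5)*(z - 5)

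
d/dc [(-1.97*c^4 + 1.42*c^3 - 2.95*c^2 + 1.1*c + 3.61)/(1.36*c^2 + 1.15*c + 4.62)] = (-5.3584*c^5 - 4.8653*c^4 - 33.1396*c^3 + 14.7927*c^2 - 37.0772*c + 0.930500000000001)/(1.8496*c^4 + 3.128*c^3 + 13.8889*c^2 + 10.626*c + 21.3444)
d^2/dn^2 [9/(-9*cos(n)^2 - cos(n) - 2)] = 9*(324*sin(n)^4 - 91*sin(n)^2 - 143*cos(n)/4 + 27*cos(3*n)/4 - 199)/(-9*sin(n)^2 + cos(n) + 11)^3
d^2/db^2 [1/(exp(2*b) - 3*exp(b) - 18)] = ((3 - 4*exp(b))*(-exp(2*b) + 3*exp(b) + 18) - 2*(2*exp(b) - 3)^2*exp(b))*exp(b)/(-exp(2*b) + 3*exp(b) + 18)^3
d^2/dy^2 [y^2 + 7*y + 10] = 2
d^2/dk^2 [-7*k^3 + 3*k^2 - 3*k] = 6 - 42*k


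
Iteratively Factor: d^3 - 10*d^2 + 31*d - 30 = (d - 3)*(d^2 - 7*d + 10) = (d - 5)*(d - 3)*(d - 2)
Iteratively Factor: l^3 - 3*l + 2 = (l - 1)*(l^2 + l - 2) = (l - 1)^2*(l + 2)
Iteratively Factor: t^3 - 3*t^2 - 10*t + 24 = (t - 4)*(t^2 + t - 6) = (t - 4)*(t - 2)*(t + 3)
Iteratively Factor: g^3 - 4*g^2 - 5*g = (g)*(g^2 - 4*g - 5) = g*(g - 5)*(g + 1)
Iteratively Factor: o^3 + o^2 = (o)*(o^2 + o) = o^2*(o + 1)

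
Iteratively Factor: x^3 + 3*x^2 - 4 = (x + 2)*(x^2 + x - 2) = (x + 2)^2*(x - 1)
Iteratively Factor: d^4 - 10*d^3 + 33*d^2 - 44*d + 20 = (d - 2)*(d^3 - 8*d^2 + 17*d - 10) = (d - 2)^2*(d^2 - 6*d + 5) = (d - 2)^2*(d - 1)*(d - 5)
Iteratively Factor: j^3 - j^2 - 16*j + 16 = (j - 4)*(j^2 + 3*j - 4) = (j - 4)*(j - 1)*(j + 4)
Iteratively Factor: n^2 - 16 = (n + 4)*(n - 4)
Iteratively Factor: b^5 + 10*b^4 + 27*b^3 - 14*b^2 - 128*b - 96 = (b + 1)*(b^4 + 9*b^3 + 18*b^2 - 32*b - 96) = (b + 1)*(b + 4)*(b^3 + 5*b^2 - 2*b - 24) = (b - 2)*(b + 1)*(b + 4)*(b^2 + 7*b + 12) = (b - 2)*(b + 1)*(b + 3)*(b + 4)*(b + 4)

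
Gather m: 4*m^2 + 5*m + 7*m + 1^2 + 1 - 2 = 4*m^2 + 12*m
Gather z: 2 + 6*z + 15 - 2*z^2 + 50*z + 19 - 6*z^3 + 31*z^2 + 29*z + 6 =-6*z^3 + 29*z^2 + 85*z + 42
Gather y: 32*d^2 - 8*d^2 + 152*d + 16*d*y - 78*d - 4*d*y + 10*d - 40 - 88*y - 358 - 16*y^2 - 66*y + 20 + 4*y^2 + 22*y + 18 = 24*d^2 + 84*d - 12*y^2 + y*(12*d - 132) - 360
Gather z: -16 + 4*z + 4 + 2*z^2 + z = 2*z^2 + 5*z - 12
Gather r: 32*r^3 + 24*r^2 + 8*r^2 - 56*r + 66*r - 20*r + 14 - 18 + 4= 32*r^3 + 32*r^2 - 10*r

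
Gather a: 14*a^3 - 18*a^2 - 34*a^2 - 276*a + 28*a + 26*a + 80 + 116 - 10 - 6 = 14*a^3 - 52*a^2 - 222*a + 180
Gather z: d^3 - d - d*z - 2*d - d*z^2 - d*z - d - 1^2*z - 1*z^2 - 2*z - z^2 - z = d^3 - 4*d + z^2*(-d - 2) + z*(-2*d - 4)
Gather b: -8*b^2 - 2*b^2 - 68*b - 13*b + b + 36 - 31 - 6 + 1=-10*b^2 - 80*b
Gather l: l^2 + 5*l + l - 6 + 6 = l^2 + 6*l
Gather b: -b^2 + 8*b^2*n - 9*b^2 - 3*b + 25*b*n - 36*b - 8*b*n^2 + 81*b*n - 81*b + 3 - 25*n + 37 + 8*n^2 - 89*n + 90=b^2*(8*n - 10) + b*(-8*n^2 + 106*n - 120) + 8*n^2 - 114*n + 130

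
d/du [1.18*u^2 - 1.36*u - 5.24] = 2.36*u - 1.36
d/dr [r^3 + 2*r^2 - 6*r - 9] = 3*r^2 + 4*r - 6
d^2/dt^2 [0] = 0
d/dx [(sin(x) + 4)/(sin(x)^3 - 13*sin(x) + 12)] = 2*(2 - sin(x))*cos(x)/((sin(x) - 3)^2*(sin(x) - 1)^2)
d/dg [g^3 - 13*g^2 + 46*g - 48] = 3*g^2 - 26*g + 46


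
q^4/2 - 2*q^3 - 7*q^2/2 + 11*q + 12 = (q/2 + 1)*(q - 4)*(q - 3)*(q + 1)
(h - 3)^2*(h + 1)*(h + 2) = h^4 - 3*h^3 - 7*h^2 + 15*h + 18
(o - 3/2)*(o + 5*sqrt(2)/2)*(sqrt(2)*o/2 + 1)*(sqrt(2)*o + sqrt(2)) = o^4 - o^3/2 + 7*sqrt(2)*o^3/2 - 7*sqrt(2)*o^2/4 + 7*o^2/2 - 21*sqrt(2)*o/4 - 5*o/2 - 15/2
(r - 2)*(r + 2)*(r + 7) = r^3 + 7*r^2 - 4*r - 28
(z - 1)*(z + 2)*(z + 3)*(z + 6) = z^4 + 10*z^3 + 25*z^2 - 36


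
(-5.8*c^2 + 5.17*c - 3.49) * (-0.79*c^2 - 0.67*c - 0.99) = 4.582*c^4 - 0.1983*c^3 + 5.0352*c^2 - 2.78*c + 3.4551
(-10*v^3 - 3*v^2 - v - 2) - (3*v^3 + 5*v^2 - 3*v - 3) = -13*v^3 - 8*v^2 + 2*v + 1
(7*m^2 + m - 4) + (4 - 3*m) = 7*m^2 - 2*m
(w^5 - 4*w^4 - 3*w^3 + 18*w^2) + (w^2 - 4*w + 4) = w^5 - 4*w^4 - 3*w^3 + 19*w^2 - 4*w + 4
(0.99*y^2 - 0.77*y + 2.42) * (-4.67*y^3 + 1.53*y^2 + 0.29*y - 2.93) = -4.6233*y^5 + 5.1106*y^4 - 12.1924*y^3 + 0.5786*y^2 + 2.9579*y - 7.0906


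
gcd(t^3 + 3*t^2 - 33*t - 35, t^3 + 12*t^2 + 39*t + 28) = t^2 + 8*t + 7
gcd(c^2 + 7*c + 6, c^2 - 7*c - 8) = c + 1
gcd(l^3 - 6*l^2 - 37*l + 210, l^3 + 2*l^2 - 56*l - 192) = l + 6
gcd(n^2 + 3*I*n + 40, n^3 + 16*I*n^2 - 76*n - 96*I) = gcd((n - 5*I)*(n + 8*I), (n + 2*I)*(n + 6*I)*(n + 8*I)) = n + 8*I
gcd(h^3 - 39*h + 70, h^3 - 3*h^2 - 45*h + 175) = h^2 + 2*h - 35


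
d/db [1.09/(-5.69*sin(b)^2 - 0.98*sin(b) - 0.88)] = (12.4042*sin(b) + 1.0682)*cos(b)/(5.69*sin(b)^2 + 0.98*sin(b) + 0.88)^2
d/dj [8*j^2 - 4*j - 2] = 16*j - 4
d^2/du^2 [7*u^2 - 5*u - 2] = 14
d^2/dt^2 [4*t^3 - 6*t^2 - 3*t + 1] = 24*t - 12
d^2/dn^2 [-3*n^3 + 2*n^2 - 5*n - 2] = 4 - 18*n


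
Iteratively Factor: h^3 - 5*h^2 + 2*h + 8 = (h - 4)*(h^2 - h - 2) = (h - 4)*(h + 1)*(h - 2)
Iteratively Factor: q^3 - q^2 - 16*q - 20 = (q + 2)*(q^2 - 3*q - 10) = (q - 5)*(q + 2)*(q + 2)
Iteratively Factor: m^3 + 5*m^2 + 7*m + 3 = (m + 1)*(m^2 + 4*m + 3) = (m + 1)^2*(m + 3)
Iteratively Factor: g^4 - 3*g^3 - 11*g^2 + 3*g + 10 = (g - 1)*(g^3 - 2*g^2 - 13*g - 10) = (g - 1)*(g + 2)*(g^2 - 4*g - 5) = (g - 1)*(g + 1)*(g + 2)*(g - 5)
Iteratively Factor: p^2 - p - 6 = (p - 3)*(p + 2)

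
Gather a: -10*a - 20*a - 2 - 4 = -30*a - 6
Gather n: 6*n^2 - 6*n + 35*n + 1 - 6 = 6*n^2 + 29*n - 5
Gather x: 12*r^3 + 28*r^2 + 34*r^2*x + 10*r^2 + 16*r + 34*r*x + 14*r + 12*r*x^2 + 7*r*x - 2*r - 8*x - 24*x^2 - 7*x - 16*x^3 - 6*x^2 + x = 12*r^3 + 38*r^2 + 28*r - 16*x^3 + x^2*(12*r - 30) + x*(34*r^2 + 41*r - 14)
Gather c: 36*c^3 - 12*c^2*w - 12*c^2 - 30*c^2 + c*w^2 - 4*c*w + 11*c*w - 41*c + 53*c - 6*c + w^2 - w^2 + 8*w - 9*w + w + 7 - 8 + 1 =36*c^3 + c^2*(-12*w - 42) + c*(w^2 + 7*w + 6)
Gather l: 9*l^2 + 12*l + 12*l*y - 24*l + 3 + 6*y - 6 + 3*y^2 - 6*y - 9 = 9*l^2 + l*(12*y - 12) + 3*y^2 - 12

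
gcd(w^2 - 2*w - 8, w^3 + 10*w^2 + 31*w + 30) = w + 2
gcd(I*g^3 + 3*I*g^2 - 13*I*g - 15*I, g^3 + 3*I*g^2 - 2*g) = 1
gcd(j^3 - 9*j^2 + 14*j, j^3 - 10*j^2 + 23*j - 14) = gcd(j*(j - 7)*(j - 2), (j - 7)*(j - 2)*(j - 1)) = j^2 - 9*j + 14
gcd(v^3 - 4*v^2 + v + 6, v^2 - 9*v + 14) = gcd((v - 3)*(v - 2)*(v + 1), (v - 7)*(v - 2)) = v - 2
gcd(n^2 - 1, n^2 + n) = n + 1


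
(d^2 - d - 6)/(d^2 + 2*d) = (d - 3)/d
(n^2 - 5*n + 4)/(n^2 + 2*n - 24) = (n - 1)/(n + 6)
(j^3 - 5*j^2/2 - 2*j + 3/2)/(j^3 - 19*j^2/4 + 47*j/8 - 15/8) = 4*(j + 1)/(4*j - 5)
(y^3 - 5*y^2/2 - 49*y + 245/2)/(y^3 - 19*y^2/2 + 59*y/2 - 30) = (y^2 - 49)/(y^2 - 7*y + 12)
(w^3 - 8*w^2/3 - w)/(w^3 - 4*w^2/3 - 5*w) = (3*w + 1)/(3*w + 5)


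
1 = 1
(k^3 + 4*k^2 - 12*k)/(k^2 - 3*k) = (k^2 + 4*k - 12)/(k - 3)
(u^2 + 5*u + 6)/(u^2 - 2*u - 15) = (u + 2)/(u - 5)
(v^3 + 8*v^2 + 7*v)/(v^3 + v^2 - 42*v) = (v + 1)/(v - 6)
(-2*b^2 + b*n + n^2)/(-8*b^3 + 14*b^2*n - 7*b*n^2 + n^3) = (2*b + n)/(8*b^2 - 6*b*n + n^2)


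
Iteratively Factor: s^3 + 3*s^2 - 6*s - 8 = (s + 4)*(s^2 - s - 2) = (s - 2)*(s + 4)*(s + 1)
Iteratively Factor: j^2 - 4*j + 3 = (j - 1)*(j - 3)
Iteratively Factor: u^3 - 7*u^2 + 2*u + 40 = (u + 2)*(u^2 - 9*u + 20) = (u - 4)*(u + 2)*(u - 5)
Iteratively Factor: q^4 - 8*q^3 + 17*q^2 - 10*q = (q - 2)*(q^3 - 6*q^2 + 5*q) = q*(q - 2)*(q^2 - 6*q + 5) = q*(q - 5)*(q - 2)*(q - 1)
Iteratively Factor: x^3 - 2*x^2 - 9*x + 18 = (x - 3)*(x^2 + x - 6) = (x - 3)*(x + 3)*(x - 2)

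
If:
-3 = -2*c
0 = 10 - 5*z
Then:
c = 3/2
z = 2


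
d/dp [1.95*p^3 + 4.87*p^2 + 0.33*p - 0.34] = 5.85*p^2 + 9.74*p + 0.33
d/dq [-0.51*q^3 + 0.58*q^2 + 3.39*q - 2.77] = -1.53*q^2 + 1.16*q + 3.39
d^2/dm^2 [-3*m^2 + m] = -6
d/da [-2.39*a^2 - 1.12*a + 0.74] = -4.78*a - 1.12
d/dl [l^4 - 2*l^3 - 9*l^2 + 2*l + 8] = 4*l^3 - 6*l^2 - 18*l + 2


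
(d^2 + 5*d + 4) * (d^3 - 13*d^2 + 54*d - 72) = d^5 - 8*d^4 - 7*d^3 + 146*d^2 - 144*d - 288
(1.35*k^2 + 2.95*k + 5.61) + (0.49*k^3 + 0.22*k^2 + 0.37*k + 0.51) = 0.49*k^3 + 1.57*k^2 + 3.32*k + 6.12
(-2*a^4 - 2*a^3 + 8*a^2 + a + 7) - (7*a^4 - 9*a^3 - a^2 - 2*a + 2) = -9*a^4 + 7*a^3 + 9*a^2 + 3*a + 5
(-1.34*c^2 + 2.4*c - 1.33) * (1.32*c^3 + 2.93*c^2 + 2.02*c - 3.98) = -1.7688*c^5 - 0.7582*c^4 + 2.5696*c^3 + 6.2843*c^2 - 12.2386*c + 5.2934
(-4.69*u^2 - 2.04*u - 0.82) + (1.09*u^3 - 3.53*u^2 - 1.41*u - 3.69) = 1.09*u^3 - 8.22*u^2 - 3.45*u - 4.51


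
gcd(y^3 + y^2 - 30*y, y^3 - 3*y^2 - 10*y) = y^2 - 5*y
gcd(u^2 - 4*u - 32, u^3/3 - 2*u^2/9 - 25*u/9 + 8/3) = 1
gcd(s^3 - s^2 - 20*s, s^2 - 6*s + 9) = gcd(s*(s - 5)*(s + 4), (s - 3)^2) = 1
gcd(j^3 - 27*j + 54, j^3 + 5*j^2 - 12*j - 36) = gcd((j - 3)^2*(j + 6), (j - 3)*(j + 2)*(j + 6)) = j^2 + 3*j - 18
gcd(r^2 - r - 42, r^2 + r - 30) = r + 6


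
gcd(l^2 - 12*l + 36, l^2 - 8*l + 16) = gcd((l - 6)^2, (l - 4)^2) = 1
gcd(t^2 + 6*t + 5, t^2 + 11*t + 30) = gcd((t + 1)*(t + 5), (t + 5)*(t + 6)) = t + 5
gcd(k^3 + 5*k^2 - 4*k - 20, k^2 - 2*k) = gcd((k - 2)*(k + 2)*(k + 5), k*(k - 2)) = k - 2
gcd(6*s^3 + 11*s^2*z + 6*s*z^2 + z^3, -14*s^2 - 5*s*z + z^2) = 2*s + z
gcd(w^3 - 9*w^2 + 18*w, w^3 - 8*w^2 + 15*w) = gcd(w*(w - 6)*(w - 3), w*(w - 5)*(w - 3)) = w^2 - 3*w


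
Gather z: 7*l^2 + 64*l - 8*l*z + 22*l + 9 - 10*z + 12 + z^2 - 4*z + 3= 7*l^2 + 86*l + z^2 + z*(-8*l - 14) + 24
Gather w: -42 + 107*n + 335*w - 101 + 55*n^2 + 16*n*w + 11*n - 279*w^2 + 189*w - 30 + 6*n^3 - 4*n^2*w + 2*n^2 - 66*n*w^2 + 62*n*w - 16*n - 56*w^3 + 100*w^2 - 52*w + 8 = 6*n^3 + 57*n^2 + 102*n - 56*w^3 + w^2*(-66*n - 179) + w*(-4*n^2 + 78*n + 472) - 165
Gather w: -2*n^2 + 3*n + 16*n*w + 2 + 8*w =-2*n^2 + 3*n + w*(16*n + 8) + 2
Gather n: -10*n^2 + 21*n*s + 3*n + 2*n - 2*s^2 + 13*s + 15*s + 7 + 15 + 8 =-10*n^2 + n*(21*s + 5) - 2*s^2 + 28*s + 30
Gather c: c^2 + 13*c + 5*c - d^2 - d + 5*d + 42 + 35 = c^2 + 18*c - d^2 + 4*d + 77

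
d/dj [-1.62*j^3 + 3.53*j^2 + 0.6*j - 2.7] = -4.86*j^2 + 7.06*j + 0.6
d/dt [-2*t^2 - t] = -4*t - 1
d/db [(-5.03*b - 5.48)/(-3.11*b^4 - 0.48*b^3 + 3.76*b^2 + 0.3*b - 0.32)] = (-46.9299*b^4 - 73.0*b^3 + 11.0216*b^2 + 41.2096*b + 3.2536)/(9.6721*b^8 + 2.9856*b^7 - 23.1568*b^6 - 5.4756*b^5 + 15.84*b^4 + 2.5632*b^3 - 2.3164*b^2 - 0.192*b + 0.1024)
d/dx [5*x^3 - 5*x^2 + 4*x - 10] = 15*x^2 - 10*x + 4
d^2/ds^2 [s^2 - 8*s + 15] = 2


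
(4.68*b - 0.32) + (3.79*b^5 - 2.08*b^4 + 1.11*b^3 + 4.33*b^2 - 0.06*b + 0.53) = 3.79*b^5 - 2.08*b^4 + 1.11*b^3 + 4.33*b^2 + 4.62*b + 0.21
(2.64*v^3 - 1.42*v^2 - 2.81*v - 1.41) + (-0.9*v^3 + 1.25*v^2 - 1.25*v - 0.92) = 1.74*v^3 - 0.17*v^2 - 4.06*v - 2.33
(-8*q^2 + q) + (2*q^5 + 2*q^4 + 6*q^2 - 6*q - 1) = 2*q^5 + 2*q^4 - 2*q^2 - 5*q - 1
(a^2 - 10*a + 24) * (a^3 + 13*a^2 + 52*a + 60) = a^5 + 3*a^4 - 54*a^3 - 148*a^2 + 648*a + 1440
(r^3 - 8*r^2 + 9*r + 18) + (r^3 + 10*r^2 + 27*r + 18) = 2*r^3 + 2*r^2 + 36*r + 36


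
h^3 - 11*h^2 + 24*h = h*(h - 8)*(h - 3)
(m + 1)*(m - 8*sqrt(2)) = m^2 - 8*sqrt(2)*m + m - 8*sqrt(2)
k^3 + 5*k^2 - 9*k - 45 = (k - 3)*(k + 3)*(k + 5)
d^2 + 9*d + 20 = (d + 4)*(d + 5)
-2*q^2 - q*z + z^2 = (-2*q + z)*(q + z)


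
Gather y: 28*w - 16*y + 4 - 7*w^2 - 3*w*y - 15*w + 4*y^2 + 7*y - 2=-7*w^2 + 13*w + 4*y^2 + y*(-3*w - 9) + 2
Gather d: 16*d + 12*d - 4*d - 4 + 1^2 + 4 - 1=24*d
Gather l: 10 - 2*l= 10 - 2*l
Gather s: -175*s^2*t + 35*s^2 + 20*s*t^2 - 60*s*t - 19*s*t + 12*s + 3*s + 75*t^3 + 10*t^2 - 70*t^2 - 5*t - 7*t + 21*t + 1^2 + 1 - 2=s^2*(35 - 175*t) + s*(20*t^2 - 79*t + 15) + 75*t^3 - 60*t^2 + 9*t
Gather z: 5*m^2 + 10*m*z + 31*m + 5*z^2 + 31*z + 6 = 5*m^2 + 31*m + 5*z^2 + z*(10*m + 31) + 6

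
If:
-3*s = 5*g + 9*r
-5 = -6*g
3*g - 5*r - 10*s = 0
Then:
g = 5/6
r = -59/90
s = 26/45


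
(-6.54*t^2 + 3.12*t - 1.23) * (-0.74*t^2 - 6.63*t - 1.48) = 4.8396*t^4 + 41.0514*t^3 - 10.0962*t^2 + 3.5373*t + 1.8204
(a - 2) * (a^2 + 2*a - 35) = a^3 - 39*a + 70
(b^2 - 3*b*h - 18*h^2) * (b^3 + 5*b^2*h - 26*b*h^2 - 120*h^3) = b^5 + 2*b^4*h - 59*b^3*h^2 - 132*b^2*h^3 + 828*b*h^4 + 2160*h^5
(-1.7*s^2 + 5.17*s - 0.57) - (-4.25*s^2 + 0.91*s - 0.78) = 2.55*s^2 + 4.26*s + 0.21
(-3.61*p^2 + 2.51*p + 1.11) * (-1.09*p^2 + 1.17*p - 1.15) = 3.9349*p^4 - 6.9596*p^3 + 5.8783*p^2 - 1.5878*p - 1.2765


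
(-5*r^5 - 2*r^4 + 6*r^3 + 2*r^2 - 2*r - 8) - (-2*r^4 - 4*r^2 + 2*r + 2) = -5*r^5 + 6*r^3 + 6*r^2 - 4*r - 10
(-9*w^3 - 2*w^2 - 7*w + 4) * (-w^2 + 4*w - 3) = 9*w^5 - 34*w^4 + 26*w^3 - 26*w^2 + 37*w - 12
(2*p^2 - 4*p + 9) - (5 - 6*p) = 2*p^2 + 2*p + 4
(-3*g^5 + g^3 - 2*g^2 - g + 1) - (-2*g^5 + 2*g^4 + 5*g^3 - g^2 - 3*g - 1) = -g^5 - 2*g^4 - 4*g^3 - g^2 + 2*g + 2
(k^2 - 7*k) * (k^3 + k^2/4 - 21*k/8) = k^5 - 27*k^4/4 - 35*k^3/8 + 147*k^2/8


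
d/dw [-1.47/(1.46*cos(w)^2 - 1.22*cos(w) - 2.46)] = (1.7934 - 4.2924*cos(w))*sin(w)/(-1.46*cos(w)^2 + 1.22*cos(w) + 2.46)^2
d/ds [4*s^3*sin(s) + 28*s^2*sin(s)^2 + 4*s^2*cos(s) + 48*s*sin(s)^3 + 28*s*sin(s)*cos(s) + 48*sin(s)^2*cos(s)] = 4*s^3*cos(s) + 8*s^2*sin(s) + 28*s^2*sin(2*s) + 44*s*cos(s) - 36*s*cos(3*s) + 28*s + 24*sin(s) + 14*sin(2*s) + 24*sin(3*s)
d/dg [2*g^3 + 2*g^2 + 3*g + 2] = 6*g^2 + 4*g + 3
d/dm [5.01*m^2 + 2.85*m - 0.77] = 10.02*m + 2.85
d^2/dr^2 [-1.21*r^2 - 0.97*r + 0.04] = -2.42000000000000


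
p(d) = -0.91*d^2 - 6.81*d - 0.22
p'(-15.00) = 20.49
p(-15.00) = -102.82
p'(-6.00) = 4.11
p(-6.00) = 7.88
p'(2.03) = -10.50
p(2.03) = -17.79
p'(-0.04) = -6.74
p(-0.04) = 0.05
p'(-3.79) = 0.09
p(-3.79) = 12.52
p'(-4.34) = 1.09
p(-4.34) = 12.20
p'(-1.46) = -4.15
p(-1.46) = 7.78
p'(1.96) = -10.38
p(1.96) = -17.06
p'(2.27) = -10.94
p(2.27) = -20.37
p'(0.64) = -7.97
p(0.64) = -4.95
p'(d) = -1.82*d - 6.81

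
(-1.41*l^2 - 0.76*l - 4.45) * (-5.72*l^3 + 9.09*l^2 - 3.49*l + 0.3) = 8.0652*l^5 - 8.4697*l^4 + 23.4665*l^3 - 38.2211*l^2 + 15.3025*l - 1.335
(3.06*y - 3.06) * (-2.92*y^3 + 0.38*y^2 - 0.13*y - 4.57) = -8.9352*y^4 + 10.098*y^3 - 1.5606*y^2 - 13.5864*y + 13.9842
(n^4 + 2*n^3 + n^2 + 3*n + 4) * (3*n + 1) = 3*n^5 + 7*n^4 + 5*n^3 + 10*n^2 + 15*n + 4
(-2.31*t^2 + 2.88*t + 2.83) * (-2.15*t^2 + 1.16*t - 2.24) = 4.9665*t^4 - 8.8716*t^3 + 2.4307*t^2 - 3.1684*t - 6.3392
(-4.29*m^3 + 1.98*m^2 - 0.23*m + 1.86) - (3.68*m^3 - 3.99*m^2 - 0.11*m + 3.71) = -7.97*m^3 + 5.97*m^2 - 0.12*m - 1.85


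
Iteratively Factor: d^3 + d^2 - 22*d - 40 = (d - 5)*(d^2 + 6*d + 8) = (d - 5)*(d + 2)*(d + 4)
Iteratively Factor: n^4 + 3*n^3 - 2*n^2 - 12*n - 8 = (n - 2)*(n^3 + 5*n^2 + 8*n + 4) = (n - 2)*(n + 2)*(n^2 + 3*n + 2) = (n - 2)*(n + 2)^2*(n + 1)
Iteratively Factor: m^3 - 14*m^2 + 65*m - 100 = (m - 5)*(m^2 - 9*m + 20) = (m - 5)*(m - 4)*(m - 5)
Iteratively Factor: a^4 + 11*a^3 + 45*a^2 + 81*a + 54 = (a + 2)*(a^3 + 9*a^2 + 27*a + 27) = (a + 2)*(a + 3)*(a^2 + 6*a + 9) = (a + 2)*(a + 3)^2*(a + 3)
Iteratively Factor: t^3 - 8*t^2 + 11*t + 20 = (t + 1)*(t^2 - 9*t + 20) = (t - 4)*(t + 1)*(t - 5)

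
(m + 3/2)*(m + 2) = m^2 + 7*m/2 + 3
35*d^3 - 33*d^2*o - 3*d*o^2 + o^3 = (-7*d + o)*(-d + o)*(5*d + o)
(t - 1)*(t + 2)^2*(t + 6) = t^4 + 9*t^3 + 18*t^2 - 4*t - 24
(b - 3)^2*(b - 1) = b^3 - 7*b^2 + 15*b - 9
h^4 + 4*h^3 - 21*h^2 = h^2*(h - 3)*(h + 7)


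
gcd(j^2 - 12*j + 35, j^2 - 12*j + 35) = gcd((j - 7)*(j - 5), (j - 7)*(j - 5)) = j^2 - 12*j + 35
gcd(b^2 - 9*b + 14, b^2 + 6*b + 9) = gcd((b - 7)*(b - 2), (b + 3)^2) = 1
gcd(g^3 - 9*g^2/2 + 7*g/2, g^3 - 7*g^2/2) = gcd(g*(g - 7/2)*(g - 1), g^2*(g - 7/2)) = g^2 - 7*g/2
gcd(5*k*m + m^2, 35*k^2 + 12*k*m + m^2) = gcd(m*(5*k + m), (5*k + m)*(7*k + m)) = 5*k + m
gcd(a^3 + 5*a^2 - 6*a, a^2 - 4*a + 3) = a - 1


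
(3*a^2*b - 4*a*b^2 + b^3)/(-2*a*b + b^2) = (-3*a^2 + 4*a*b - b^2)/(2*a - b)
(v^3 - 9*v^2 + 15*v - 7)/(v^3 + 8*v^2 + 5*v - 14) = (v^2 - 8*v + 7)/(v^2 + 9*v + 14)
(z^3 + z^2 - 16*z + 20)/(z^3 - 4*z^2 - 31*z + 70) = (z - 2)/(z - 7)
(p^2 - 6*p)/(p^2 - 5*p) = (p - 6)/(p - 5)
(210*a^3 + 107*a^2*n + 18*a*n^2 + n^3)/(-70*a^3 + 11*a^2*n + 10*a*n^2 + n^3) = (-6*a - n)/(2*a - n)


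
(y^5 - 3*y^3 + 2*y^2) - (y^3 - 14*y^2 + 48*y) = y^5 - 4*y^3 + 16*y^2 - 48*y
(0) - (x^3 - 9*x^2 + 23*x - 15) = -x^3 + 9*x^2 - 23*x + 15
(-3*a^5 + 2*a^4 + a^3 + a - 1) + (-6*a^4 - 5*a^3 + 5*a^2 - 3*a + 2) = -3*a^5 - 4*a^4 - 4*a^3 + 5*a^2 - 2*a + 1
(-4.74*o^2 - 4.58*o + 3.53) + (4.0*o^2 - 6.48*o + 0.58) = -0.74*o^2 - 11.06*o + 4.11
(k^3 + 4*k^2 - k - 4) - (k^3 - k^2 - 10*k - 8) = 5*k^2 + 9*k + 4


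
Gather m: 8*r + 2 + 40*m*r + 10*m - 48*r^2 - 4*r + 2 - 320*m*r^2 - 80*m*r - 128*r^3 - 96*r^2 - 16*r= m*(-320*r^2 - 40*r + 10) - 128*r^3 - 144*r^2 - 12*r + 4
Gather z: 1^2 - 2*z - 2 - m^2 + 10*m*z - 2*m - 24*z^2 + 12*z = -m^2 - 2*m - 24*z^2 + z*(10*m + 10) - 1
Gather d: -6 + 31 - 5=20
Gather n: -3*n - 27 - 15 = -3*n - 42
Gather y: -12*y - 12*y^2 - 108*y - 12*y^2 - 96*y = -24*y^2 - 216*y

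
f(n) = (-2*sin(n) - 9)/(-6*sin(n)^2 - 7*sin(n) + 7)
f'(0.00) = -1.57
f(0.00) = -1.29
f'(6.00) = -0.64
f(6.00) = -0.99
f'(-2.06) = -0.06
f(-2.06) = -0.85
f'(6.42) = -2.59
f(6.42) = -1.56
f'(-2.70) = 0.38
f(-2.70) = -0.92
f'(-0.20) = -0.83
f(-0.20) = -1.06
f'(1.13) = -4.38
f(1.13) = 2.55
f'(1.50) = -0.39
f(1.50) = 1.85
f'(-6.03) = -4.28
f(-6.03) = -1.95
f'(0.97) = -12.07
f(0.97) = 3.73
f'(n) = (12*sin(n)*cos(n) + 7*cos(n))*(-2*sin(n) - 9)/(-6*sin(n)^2 - 7*sin(n) + 7)^2 - 2*cos(n)/(-6*sin(n)^2 - 7*sin(n) + 7)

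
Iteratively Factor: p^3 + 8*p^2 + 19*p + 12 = (p + 4)*(p^2 + 4*p + 3) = (p + 1)*(p + 4)*(p + 3)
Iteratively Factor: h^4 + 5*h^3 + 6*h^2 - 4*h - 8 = (h - 1)*(h^3 + 6*h^2 + 12*h + 8) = (h - 1)*(h + 2)*(h^2 + 4*h + 4) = (h - 1)*(h + 2)^2*(h + 2)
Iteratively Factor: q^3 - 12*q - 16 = (q + 2)*(q^2 - 2*q - 8) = (q - 4)*(q + 2)*(q + 2)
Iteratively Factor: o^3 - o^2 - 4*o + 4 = (o - 1)*(o^2 - 4) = (o - 2)*(o - 1)*(o + 2)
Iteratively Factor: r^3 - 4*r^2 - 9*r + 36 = (r - 4)*(r^2 - 9) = (r - 4)*(r - 3)*(r + 3)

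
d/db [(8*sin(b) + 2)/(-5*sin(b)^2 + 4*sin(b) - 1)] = 4*(10*sin(b)^2 + 5*sin(b) - 4)*cos(b)/(5*sin(b)^2 - 4*sin(b) + 1)^2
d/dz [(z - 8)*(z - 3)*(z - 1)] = 3*z^2 - 24*z + 35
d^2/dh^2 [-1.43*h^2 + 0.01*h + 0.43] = -2.86000000000000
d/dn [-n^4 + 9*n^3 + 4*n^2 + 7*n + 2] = -4*n^3 + 27*n^2 + 8*n + 7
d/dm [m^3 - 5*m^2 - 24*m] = 3*m^2 - 10*m - 24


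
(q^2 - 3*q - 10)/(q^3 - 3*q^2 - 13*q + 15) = (q + 2)/(q^2 + 2*q - 3)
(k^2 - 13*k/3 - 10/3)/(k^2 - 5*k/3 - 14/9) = 3*(k - 5)/(3*k - 7)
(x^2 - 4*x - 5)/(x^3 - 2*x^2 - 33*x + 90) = (x + 1)/(x^2 + 3*x - 18)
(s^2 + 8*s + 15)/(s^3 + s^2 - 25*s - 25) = (s + 3)/(s^2 - 4*s - 5)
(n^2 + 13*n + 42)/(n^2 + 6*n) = (n + 7)/n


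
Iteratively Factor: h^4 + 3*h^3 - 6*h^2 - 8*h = (h - 2)*(h^3 + 5*h^2 + 4*h) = (h - 2)*(h + 4)*(h^2 + h) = h*(h - 2)*(h + 4)*(h + 1)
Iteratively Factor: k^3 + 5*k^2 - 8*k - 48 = (k - 3)*(k^2 + 8*k + 16) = (k - 3)*(k + 4)*(k + 4)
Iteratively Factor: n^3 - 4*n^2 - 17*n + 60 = (n - 5)*(n^2 + n - 12) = (n - 5)*(n - 3)*(n + 4)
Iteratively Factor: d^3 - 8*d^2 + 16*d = (d - 4)*(d^2 - 4*d) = (d - 4)^2*(d)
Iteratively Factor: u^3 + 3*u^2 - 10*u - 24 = (u - 3)*(u^2 + 6*u + 8) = (u - 3)*(u + 2)*(u + 4)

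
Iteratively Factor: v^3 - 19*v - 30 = (v + 3)*(v^2 - 3*v - 10) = (v - 5)*(v + 3)*(v + 2)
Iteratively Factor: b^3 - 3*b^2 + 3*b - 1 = (b - 1)*(b^2 - 2*b + 1) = (b - 1)^2*(b - 1)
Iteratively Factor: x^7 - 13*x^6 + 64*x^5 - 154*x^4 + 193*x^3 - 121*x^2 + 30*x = (x - 2)*(x^6 - 11*x^5 + 42*x^4 - 70*x^3 + 53*x^2 - 15*x) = (x - 2)*(x - 1)*(x^5 - 10*x^4 + 32*x^3 - 38*x^2 + 15*x) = (x - 2)*(x - 1)^2*(x^4 - 9*x^3 + 23*x^2 - 15*x) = (x - 2)*(x - 1)^3*(x^3 - 8*x^2 + 15*x) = (x - 3)*(x - 2)*(x - 1)^3*(x^2 - 5*x) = (x - 5)*(x - 3)*(x - 2)*(x - 1)^3*(x)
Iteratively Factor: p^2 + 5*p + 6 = (p + 3)*(p + 2)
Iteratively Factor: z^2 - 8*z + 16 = (z - 4)*(z - 4)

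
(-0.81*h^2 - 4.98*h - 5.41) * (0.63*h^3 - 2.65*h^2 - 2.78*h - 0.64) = -0.5103*h^5 - 0.9909*h^4 + 12.0405*h^3 + 28.6993*h^2 + 18.227*h + 3.4624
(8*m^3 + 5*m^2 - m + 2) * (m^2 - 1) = 8*m^5 + 5*m^4 - 9*m^3 - 3*m^2 + m - 2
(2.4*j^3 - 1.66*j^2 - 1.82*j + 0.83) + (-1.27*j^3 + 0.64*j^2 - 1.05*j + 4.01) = 1.13*j^3 - 1.02*j^2 - 2.87*j + 4.84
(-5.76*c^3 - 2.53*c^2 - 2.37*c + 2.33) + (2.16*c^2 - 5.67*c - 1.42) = -5.76*c^3 - 0.37*c^2 - 8.04*c + 0.91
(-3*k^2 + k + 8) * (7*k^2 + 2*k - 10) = -21*k^4 + k^3 + 88*k^2 + 6*k - 80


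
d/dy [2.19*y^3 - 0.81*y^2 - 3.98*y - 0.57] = 6.57*y^2 - 1.62*y - 3.98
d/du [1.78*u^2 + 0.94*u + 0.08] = 3.56*u + 0.94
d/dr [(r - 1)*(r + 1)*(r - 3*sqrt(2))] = 3*r^2 - 6*sqrt(2)*r - 1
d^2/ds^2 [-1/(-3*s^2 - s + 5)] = 2*(-9*s^2 - 3*s + (6*s + 1)^2 + 15)/(3*s^2 + s - 5)^3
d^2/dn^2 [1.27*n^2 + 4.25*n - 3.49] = 2.54000000000000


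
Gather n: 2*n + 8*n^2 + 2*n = 8*n^2 + 4*n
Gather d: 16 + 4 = 20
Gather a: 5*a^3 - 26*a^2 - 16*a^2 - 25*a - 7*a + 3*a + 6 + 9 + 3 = 5*a^3 - 42*a^2 - 29*a + 18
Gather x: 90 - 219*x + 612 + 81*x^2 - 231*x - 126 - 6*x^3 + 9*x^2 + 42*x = -6*x^3 + 90*x^2 - 408*x + 576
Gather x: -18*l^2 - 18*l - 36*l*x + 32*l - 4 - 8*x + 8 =-18*l^2 + 14*l + x*(-36*l - 8) + 4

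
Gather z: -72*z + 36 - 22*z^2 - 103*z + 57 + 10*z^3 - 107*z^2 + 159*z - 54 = 10*z^3 - 129*z^2 - 16*z + 39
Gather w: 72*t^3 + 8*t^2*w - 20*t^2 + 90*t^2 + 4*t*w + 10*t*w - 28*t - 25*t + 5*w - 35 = 72*t^3 + 70*t^2 - 53*t + w*(8*t^2 + 14*t + 5) - 35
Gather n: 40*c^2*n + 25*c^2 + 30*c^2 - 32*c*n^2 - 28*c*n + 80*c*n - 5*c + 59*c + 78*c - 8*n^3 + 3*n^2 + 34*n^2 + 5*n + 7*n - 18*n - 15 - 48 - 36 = 55*c^2 + 132*c - 8*n^3 + n^2*(37 - 32*c) + n*(40*c^2 + 52*c - 6) - 99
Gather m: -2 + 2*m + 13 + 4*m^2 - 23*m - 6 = 4*m^2 - 21*m + 5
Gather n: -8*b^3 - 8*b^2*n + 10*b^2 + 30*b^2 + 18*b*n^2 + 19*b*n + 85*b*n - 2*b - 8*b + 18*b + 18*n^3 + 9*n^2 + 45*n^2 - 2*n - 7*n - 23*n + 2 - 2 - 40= -8*b^3 + 40*b^2 + 8*b + 18*n^3 + n^2*(18*b + 54) + n*(-8*b^2 + 104*b - 32) - 40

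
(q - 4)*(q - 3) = q^2 - 7*q + 12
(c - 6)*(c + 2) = c^2 - 4*c - 12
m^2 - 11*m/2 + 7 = (m - 7/2)*(m - 2)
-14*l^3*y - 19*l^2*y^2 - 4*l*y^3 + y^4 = y*(-7*l + y)*(l + y)*(2*l + y)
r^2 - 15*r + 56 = (r - 8)*(r - 7)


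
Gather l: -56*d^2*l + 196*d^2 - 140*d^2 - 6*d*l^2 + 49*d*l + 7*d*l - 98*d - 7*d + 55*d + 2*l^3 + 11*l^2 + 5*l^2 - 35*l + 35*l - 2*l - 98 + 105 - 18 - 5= 56*d^2 - 50*d + 2*l^3 + l^2*(16 - 6*d) + l*(-56*d^2 + 56*d - 2) - 16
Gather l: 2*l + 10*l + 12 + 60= 12*l + 72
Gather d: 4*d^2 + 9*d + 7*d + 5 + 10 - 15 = 4*d^2 + 16*d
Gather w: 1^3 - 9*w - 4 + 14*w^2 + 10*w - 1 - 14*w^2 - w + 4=0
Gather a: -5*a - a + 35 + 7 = 42 - 6*a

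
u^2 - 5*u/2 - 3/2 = (u - 3)*(u + 1/2)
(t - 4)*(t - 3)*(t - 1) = t^3 - 8*t^2 + 19*t - 12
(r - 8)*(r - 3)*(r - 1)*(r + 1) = r^4 - 11*r^3 + 23*r^2 + 11*r - 24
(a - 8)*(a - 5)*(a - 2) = a^3 - 15*a^2 + 66*a - 80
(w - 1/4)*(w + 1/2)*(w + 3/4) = w^3 + w^2 + w/16 - 3/32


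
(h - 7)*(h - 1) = h^2 - 8*h + 7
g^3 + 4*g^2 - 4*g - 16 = (g - 2)*(g + 2)*(g + 4)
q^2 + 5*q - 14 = (q - 2)*(q + 7)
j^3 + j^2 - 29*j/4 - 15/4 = (j - 5/2)*(j + 1/2)*(j + 3)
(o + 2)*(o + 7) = o^2 + 9*o + 14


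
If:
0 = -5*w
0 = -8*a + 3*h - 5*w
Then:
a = 3*h/8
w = 0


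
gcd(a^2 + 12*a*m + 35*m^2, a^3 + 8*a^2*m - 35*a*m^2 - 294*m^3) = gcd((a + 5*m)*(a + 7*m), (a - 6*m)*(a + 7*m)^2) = a + 7*m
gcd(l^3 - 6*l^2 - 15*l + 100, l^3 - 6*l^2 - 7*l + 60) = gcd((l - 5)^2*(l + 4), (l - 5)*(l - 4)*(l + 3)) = l - 5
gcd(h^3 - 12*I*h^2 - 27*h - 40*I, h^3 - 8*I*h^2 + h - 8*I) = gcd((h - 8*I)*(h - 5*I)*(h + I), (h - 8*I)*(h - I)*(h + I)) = h^2 - 7*I*h + 8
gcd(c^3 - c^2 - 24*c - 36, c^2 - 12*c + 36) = c - 6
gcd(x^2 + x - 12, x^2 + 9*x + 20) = x + 4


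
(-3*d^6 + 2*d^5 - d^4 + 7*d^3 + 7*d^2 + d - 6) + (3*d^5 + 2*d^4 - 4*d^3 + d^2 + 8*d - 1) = -3*d^6 + 5*d^5 + d^4 + 3*d^3 + 8*d^2 + 9*d - 7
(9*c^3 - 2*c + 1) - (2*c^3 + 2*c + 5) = 7*c^3 - 4*c - 4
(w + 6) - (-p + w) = p + 6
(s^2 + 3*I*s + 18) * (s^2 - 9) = s^4 + 3*I*s^3 + 9*s^2 - 27*I*s - 162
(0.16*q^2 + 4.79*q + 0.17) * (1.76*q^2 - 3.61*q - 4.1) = 0.2816*q^4 + 7.8528*q^3 - 17.6487*q^2 - 20.2527*q - 0.697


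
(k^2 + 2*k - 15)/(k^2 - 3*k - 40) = (k - 3)/(k - 8)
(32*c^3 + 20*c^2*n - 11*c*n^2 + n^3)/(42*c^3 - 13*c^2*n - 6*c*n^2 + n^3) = (32*c^3 + 20*c^2*n - 11*c*n^2 + n^3)/(42*c^3 - 13*c^2*n - 6*c*n^2 + n^3)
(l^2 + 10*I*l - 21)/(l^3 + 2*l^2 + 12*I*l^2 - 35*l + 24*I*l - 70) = (l + 3*I)/(l^2 + l*(2 + 5*I) + 10*I)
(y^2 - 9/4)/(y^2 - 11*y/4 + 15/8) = 2*(2*y + 3)/(4*y - 5)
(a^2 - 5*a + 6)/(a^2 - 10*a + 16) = (a - 3)/(a - 8)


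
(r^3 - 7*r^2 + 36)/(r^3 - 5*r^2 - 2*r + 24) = (r - 6)/(r - 4)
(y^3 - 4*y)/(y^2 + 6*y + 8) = y*(y - 2)/(y + 4)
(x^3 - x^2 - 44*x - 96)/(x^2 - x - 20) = (x^2 - 5*x - 24)/(x - 5)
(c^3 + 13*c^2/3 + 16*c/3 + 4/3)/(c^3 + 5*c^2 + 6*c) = (3*c^2 + 7*c + 2)/(3*c*(c + 3))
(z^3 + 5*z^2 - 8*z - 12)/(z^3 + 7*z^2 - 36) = (z + 1)/(z + 3)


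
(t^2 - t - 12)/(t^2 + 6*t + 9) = (t - 4)/(t + 3)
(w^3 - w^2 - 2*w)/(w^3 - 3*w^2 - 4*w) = (w - 2)/(w - 4)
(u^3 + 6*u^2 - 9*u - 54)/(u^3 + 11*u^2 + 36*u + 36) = (u - 3)/(u + 2)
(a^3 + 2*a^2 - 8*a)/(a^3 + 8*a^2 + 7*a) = (a^2 + 2*a - 8)/(a^2 + 8*a + 7)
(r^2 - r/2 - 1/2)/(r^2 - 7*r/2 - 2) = (r - 1)/(r - 4)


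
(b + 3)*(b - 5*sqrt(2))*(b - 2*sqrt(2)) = b^3 - 7*sqrt(2)*b^2 + 3*b^2 - 21*sqrt(2)*b + 20*b + 60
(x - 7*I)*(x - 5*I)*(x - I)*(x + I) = x^4 - 12*I*x^3 - 34*x^2 - 12*I*x - 35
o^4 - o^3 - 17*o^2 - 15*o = o*(o - 5)*(o + 1)*(o + 3)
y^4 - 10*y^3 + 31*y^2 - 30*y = y*(y - 5)*(y - 3)*(y - 2)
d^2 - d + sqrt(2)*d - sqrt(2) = (d - 1)*(d + sqrt(2))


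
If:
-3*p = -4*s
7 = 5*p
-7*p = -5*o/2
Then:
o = 98/25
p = 7/5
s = 21/20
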